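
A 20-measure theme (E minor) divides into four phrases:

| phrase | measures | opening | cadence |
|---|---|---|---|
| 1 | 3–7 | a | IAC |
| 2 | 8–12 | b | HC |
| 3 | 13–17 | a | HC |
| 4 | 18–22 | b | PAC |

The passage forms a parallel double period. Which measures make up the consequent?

In a double period the four phrases pair into a large antecedent (phrases 1–2, ending half cadence) and a large consequent (phrases 3–4, ending perfect authentic cadence). The consequent spans bars 13–22.

measures 13–22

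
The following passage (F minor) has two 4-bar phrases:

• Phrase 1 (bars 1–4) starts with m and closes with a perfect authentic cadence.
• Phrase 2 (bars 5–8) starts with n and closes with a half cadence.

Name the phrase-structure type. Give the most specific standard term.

phrase group

The second phrase closes with a half cadence, which is not stronger than the first phrase's perfect authentic cadence; without a weak→strong cadential pair there is no antecedent–consequent relationship, so this is a phrase group rather than a period.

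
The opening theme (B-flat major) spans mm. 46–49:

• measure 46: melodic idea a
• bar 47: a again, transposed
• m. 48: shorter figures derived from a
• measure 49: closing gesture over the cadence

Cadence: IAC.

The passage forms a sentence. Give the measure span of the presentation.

measures 46–47

The presentation of a sentence is the basic idea (measure 46) plus its repetition (m. 47); the presentation is therefore measures 46-47.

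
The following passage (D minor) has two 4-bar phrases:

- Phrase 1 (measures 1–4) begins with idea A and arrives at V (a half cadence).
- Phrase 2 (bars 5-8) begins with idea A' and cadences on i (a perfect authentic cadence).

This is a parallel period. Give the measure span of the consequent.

measures 5–8

The phrase ending with the weaker cadence (half cadence) is the antecedent; the one ending more conclusively (perfect authentic cadence) is the consequent. The consequent is measures 5–8.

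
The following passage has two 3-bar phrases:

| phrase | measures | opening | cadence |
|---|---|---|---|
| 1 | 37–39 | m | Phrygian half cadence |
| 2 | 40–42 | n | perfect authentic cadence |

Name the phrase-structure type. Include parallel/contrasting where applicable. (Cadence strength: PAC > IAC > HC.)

contrasting period

Phrase 1 ends with a Phrygian half cadence (weaker) and phrase 2 with a perfect authentic cadence (stronger): antecedent + consequent = a period.
The two phrases open with different material (m / n), so the period is contrasting.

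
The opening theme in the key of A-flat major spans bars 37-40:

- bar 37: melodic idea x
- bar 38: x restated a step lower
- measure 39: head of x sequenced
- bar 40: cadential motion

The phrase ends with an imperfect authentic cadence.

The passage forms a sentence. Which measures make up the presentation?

The presentation of a sentence is the basic idea (m. 37) plus its repetition (bar 38); the presentation is therefore bars 37–38.

measures 37–38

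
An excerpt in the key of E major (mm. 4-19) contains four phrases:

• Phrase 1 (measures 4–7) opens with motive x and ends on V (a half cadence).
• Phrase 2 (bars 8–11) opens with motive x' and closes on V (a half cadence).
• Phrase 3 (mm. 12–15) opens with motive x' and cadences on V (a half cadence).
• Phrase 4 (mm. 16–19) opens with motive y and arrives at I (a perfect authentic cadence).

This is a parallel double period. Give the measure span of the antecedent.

In a double period the first pair of phrases (ending half cadence) is the large antecedent and the second pair (ending perfect authentic cadence) is the large consequent; the antecedent is measures 4–11.

measures 4–11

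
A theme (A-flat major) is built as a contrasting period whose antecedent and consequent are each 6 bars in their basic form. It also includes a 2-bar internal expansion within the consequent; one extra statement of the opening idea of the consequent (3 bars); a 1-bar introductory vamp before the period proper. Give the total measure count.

Basic contrasting period: 6 + 6 = 12 bars.
12 (basic form) + 2 (internal expansion) + 3 (extra statement) + 1 (introduction) = 18.

18 measures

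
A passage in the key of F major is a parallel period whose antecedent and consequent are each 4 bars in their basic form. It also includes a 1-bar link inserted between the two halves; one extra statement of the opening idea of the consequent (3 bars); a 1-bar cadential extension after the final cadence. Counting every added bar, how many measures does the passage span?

Basic parallel period: 4 + 4 = 8 bars.
8 (basic form) + 1 (link) + 3 (extra statement) + 1 (cadential extension) = 13.

13 measures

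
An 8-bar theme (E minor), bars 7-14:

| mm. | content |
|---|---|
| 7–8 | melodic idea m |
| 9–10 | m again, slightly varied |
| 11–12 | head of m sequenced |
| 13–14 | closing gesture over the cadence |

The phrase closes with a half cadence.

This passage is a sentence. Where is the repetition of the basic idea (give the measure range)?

measures 9–10

The presentation of a sentence is the basic idea (mm. 7–8) plus its repetition (measures 9–10); the repetition of the basic idea is therefore measures 9–10.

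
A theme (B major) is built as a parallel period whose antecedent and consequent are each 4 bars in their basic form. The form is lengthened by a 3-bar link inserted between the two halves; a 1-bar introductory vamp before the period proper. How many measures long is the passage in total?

Basic parallel period: 4 + 4 = 8 bars.
8 (basic form) + 3 (link) + 1 (introduction) = 12.

12 measures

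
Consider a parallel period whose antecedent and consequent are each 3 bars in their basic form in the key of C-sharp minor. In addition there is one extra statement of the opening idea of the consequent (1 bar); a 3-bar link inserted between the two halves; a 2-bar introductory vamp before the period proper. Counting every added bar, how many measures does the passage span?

Basic parallel period: 3 + 3 = 6 bars.
6 (basic form) + 1 (extra statement) + 3 (link) + 2 (introduction) = 12.

12 measures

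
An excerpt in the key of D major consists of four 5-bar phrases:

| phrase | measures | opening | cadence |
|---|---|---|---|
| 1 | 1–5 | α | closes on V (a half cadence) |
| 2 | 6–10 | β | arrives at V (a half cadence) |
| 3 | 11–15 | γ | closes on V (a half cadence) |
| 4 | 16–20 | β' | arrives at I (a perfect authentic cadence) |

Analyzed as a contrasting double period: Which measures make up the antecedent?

In a double period the four phrases pair into a large antecedent (phrases 1–2, ending half cadence) and a large consequent (phrases 3–4, ending perfect authentic cadence). The antecedent spans bars 1–10.

measures 1–10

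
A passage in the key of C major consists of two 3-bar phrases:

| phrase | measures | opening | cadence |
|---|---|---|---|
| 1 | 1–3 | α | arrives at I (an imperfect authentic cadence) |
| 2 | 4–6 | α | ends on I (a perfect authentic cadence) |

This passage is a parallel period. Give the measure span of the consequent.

The antecedent is the phrase ending with the weaker cadence (imperfect authentic cadence, phrase 1) and the consequent the one ending more conclusively (perfect authentic cadence, phrase 2); the consequent is mm. 4-6.

measures 4–6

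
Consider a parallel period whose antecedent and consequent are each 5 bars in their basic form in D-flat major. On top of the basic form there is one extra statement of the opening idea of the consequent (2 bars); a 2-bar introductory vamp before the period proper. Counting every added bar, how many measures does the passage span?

14 measures

Basic parallel period: 5 + 5 = 10 bars.
10 (basic form) + 2 (extra statement) + 2 (introduction) = 14.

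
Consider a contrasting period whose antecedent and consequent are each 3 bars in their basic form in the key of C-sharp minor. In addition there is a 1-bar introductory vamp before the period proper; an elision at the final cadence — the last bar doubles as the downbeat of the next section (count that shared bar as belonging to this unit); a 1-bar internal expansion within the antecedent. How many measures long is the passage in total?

Basic contrasting period: 3 + 3 = 6 bars.
6 (basic form) + 1 (introduction) + 1 (internal expansion) = 8.
The elision shares a bar with the next section but does not change this unit's count.

8 measures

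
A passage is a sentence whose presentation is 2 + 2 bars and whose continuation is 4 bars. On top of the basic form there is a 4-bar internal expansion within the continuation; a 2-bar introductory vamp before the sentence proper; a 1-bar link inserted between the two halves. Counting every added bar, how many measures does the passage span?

Basic sentence: 2 + 2 + 4 = 8 bars.
8 (basic form) + 4 (internal expansion) + 2 (introduction) + 1 (link) = 15.

15 measures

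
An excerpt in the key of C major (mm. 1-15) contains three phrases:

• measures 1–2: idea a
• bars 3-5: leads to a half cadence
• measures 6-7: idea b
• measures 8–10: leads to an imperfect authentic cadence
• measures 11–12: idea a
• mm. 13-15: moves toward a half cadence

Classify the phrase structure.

phrase group

The final phrase closes with a half cadence, which is not stronger than the preceding imperfect authentic cadence; the 3 phrases lack an overall antecedent–consequent design and so form a phrase group.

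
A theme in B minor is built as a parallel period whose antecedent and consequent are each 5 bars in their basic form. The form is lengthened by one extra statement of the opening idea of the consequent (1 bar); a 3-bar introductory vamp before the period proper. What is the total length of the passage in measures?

14 measures

Basic parallel period: 5 + 5 = 10 bars.
10 (basic form) + 1 (extra statement) + 3 (introduction) = 14.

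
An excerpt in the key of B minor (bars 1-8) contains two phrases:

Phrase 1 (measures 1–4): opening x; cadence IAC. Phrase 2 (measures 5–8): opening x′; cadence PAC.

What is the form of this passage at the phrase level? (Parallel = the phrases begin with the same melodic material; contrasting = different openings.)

parallel period

Phrase 1 ends with an imperfect authentic cadence (weaker) and phrase 2 with a perfect authentic cadence (stronger): antecedent + consequent = a period.
The two phrases open with the same material (x / x′), so the period is parallel.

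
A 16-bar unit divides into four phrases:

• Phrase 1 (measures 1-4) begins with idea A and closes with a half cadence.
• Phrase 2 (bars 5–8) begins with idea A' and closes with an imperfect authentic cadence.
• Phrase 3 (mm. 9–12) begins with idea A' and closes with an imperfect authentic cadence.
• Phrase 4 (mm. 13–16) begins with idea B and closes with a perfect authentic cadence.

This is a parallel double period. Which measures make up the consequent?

In a double period the first pair of phrases (ending imperfect authentic cadence) is the large antecedent and the second pair (ending perfect authentic cadence) is the large consequent; the consequent is measures 9–16.

measures 9–16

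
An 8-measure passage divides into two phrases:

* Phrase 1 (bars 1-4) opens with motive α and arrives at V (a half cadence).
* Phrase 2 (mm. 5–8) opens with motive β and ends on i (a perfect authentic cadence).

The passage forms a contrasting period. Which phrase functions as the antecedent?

The phrase ending with the weaker cadence (half cadence) is the antecedent; the one ending more conclusively (perfect authentic cadence) is the consequent. The antecedent is phrase 1.

phrase 1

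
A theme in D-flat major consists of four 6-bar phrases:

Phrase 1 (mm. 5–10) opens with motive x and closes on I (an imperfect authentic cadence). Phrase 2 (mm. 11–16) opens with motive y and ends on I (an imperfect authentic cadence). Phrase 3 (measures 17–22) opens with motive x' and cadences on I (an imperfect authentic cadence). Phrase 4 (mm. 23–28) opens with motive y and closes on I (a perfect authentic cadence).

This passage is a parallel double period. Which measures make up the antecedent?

In a double period the four phrases pair into a large antecedent (phrases 1–2, ending imperfect authentic cadence) and a large consequent (phrases 3–4, ending perfect authentic cadence). The antecedent spans bars 5–16.

measures 5–16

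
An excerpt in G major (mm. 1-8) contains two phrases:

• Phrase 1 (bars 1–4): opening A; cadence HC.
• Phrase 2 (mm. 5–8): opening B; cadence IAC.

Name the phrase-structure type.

contrasting period

Phrase 1 ends with a half cadence (weaker) and phrase 2 with an imperfect authentic cadence (stronger): antecedent + consequent = a period.
The two phrases open with different material (A / B), so the period is contrasting.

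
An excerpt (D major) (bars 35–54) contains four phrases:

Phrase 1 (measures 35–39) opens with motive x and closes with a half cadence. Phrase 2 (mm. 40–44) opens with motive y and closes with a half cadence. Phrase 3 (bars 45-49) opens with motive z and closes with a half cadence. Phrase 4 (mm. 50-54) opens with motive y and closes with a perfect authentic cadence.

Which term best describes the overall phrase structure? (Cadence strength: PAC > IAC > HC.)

Four phrases in two halves: the first half (mm. 35–44) ends with a half cadence, the second (bars 45–54) with a perfect authentic cadence — a large antecedent–consequent pair, i.e. a double period.
Phrase 3 begins with different material from phrase 1, making it contrasting.

contrasting double period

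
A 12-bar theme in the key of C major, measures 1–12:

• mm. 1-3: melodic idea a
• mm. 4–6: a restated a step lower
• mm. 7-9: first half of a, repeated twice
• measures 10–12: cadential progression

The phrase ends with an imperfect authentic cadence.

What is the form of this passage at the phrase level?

sentence

Basic idea (measures 1–3) + its repetition (mm. 4–6) form the presentation; fragmentation and cadence (measures 7-12) form the continuation — the 12-bar whole is a sentence.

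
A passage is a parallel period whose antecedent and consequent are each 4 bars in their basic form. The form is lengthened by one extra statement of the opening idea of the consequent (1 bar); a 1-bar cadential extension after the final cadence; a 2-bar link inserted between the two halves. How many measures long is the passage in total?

12 measures

Basic parallel period: 4 + 4 = 8 bars.
8 (basic form) + 1 (extra statement) + 1 (cadential extension) + 2 (link) = 12.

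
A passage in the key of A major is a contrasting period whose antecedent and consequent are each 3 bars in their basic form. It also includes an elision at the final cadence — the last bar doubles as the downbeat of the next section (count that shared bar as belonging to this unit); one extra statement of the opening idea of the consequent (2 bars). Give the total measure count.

8 measures

Basic contrasting period: 3 + 3 = 6 bars.
6 (basic form) + 2 (extra statement) = 8.
The elision shares a bar with the next section but does not change this unit's count.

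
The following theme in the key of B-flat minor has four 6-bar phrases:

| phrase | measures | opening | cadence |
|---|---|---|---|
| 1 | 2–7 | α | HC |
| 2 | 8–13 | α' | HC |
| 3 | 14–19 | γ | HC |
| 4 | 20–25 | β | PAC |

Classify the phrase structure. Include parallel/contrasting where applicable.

contrasting double period

Four phrases in two halves: the first half (mm. 2-13) ends with a half cadence, the second (measures 14-25) with a perfect authentic cadence — a large antecedent–consequent pair, i.e. a double period.
Phrase 3 begins with different material from phrase 1, making it contrasting.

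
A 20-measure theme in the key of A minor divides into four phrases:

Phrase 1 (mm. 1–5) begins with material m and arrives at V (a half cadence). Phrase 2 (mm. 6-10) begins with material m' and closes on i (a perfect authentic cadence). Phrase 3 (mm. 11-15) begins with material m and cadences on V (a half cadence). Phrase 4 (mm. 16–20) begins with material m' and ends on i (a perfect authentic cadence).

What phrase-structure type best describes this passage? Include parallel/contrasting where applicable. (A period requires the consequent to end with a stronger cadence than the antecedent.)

The cadence pattern HC–PAC–HC–PAC is weak–strong twice, and phrases 3–4 restate phrases 1–2: a period heard twice, not a double period (which would end weakly at phrase 2).

repeated period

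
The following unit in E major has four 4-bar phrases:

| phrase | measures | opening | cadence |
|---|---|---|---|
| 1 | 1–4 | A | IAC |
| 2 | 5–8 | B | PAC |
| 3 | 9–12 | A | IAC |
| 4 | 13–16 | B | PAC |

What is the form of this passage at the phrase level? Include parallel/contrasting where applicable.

The cadence pattern IAC–PAC–IAC–PAC is weak–strong twice, and phrases 3–4 restate phrases 1–2: a period heard twice, not a double period (which would end weakly at phrase 2).

repeated period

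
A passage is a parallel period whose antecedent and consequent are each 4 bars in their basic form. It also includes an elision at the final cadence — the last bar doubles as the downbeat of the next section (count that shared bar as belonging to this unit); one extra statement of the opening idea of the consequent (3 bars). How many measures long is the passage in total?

11 measures

Basic parallel period: 4 + 4 = 8 bars.
8 (basic form) + 3 (extra statement) = 11.
The elision shares a bar with the next section but does not change this unit's count.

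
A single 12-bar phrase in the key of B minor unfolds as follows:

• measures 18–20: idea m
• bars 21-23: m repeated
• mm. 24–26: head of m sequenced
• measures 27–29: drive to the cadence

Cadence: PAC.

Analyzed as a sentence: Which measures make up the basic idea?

The presentation of a sentence is the basic idea (mm. 18-20) plus its repetition (measures 21–23); the basic idea is therefore measures 18–20.

measures 18–20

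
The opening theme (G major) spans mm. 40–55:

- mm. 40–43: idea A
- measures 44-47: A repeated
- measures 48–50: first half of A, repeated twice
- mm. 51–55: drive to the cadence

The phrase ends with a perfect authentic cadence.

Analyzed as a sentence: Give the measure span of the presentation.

The presentation of a sentence is the basic idea (measures 40-43) plus its repetition (measures 44–47); the presentation is therefore measures 40–47.

measures 40–47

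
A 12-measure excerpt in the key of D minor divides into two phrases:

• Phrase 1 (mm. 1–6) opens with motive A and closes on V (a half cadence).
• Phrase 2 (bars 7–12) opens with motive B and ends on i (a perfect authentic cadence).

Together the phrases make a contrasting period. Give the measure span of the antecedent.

measures 1–6

The phrase ending with the weaker cadence (half cadence) is the antecedent; the one ending more conclusively (perfect authentic cadence) is the consequent. The antecedent is measures 1–6.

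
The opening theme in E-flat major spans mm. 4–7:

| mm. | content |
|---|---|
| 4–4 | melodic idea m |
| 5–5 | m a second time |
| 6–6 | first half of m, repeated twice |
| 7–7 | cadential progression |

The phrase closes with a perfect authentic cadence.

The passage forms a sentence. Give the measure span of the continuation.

After the presentation (mm. 4–5), the continuation covers the fragmentation through the cadence: mm. 6-7.

measures 6–7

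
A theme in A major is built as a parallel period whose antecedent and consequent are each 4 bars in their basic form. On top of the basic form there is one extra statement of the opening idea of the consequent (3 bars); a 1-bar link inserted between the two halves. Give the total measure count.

12 measures

Basic parallel period: 4 + 4 = 8 bars.
8 (basic form) + 3 (extra statement) + 1 (link) = 12.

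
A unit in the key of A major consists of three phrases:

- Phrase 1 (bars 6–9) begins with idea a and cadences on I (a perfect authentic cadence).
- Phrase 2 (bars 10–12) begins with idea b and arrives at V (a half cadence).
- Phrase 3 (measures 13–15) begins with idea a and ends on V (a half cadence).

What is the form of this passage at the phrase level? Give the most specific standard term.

phrase group

The final phrase closes with a half cadence, which is not stronger than the preceding half cadence; the 3 phrases lack an overall antecedent–consequent design and so form a phrase group.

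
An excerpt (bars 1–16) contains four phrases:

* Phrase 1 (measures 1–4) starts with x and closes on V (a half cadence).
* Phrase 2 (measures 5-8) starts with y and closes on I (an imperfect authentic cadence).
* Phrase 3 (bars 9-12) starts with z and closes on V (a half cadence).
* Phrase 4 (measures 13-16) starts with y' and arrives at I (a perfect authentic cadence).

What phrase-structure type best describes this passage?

contrasting double period

Four phrases in two halves: the first half (measures 1–8) ends with an imperfect authentic cadence, the second (mm. 9–16) with a perfect authentic cadence — a large antecedent–consequent pair, i.e. a double period.
Phrase 3 begins with different material from phrase 1, making it contrasting.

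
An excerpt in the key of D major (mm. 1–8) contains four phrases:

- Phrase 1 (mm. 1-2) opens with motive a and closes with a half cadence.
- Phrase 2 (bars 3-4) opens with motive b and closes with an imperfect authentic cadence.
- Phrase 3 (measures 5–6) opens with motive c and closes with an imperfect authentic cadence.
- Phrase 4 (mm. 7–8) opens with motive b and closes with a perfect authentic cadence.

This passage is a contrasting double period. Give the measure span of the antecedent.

measures 1–4

In a double period the four phrases pair into a large antecedent (phrases 1–2, ending imperfect authentic cadence) and a large consequent (phrases 3–4, ending perfect authentic cadence). The antecedent spans mm. 1–4.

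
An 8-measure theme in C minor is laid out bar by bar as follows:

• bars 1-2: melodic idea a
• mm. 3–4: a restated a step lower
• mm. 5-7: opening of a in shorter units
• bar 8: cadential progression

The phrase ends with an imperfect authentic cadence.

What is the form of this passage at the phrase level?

sentence

Basic idea (mm. 1–2) + its repetition (mm. 3-4) form the presentation; fragmentation and cadence (mm. 5-8) form the continuation — the 8-bar whole is a sentence.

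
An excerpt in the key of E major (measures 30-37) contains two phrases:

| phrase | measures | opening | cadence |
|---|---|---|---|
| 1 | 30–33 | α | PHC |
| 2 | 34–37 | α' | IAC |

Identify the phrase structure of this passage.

parallel period

Phrase 1 ends with a Phrygian half cadence (weaker) and phrase 2 with an imperfect authentic cadence (stronger): antecedent + consequent = a period.
The two phrases open with the same material (α / α'), so the period is parallel.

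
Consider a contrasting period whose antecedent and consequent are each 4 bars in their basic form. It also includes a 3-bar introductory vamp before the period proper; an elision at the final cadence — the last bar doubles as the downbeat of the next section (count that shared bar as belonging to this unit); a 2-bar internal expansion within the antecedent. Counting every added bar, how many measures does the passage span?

13 measures

Basic contrasting period: 4 + 4 = 8 bars.
8 (basic form) + 3 (introduction) + 2 (internal expansion) = 13.
The elision shares a bar with the next section but does not change this unit's count.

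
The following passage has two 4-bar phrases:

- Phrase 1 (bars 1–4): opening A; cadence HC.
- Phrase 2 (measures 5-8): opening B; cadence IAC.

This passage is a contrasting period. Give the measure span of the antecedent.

The antecedent is the phrase ending with the weaker cadence (half cadence, phrase 1) and the consequent the one ending more conclusively (imperfect authentic cadence, phrase 2); the antecedent is mm. 1–4.

measures 1–4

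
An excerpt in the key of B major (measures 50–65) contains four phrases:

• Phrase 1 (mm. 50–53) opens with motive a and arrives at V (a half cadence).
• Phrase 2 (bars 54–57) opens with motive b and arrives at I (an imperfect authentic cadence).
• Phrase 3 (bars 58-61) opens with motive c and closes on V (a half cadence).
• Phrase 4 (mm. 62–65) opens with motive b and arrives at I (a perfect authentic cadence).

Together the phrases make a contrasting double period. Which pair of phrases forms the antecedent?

In a double period the first pair of phrases (ending imperfect authentic cadence) is the large antecedent and the second pair (ending perfect authentic cadence) is the large consequent; the antecedent is phrases 1 and 2.

phrases 1 and 2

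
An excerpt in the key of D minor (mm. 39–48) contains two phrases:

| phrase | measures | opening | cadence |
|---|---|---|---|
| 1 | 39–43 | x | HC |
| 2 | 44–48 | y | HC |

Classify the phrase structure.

The second phrase closes with a half cadence, which is not stronger than the first phrase's half cadence; without a weak→strong cadential pair there is no antecedent–consequent relationship, so this is a phrase group rather than a period.

phrase group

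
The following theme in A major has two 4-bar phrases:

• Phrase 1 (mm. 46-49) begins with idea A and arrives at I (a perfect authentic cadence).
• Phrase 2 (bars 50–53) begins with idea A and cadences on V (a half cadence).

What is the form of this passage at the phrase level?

The second phrase closes with a half cadence, which is not stronger than the first phrase's perfect authentic cadence; without a weak→strong cadential pair there is no antecedent–consequent relationship, so this is a phrase group rather than a period.

phrase group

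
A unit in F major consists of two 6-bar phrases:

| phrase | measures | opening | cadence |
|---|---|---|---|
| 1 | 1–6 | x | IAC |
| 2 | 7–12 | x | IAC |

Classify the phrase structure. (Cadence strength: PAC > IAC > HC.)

Both phrases have the same opening (x) and the same cadence (imperfect authentic cadence): the second is a restatement, not a consequent, so this is a repeated phrase rather than a period.

repeated phrase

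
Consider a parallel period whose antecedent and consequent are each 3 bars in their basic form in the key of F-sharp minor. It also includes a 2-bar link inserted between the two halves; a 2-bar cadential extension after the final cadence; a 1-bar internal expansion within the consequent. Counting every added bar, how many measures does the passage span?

11 measures

Basic parallel period: 3 + 3 = 6 bars.
6 (basic form) + 2 (link) + 2 (cadential extension) + 1 (internal expansion) = 11.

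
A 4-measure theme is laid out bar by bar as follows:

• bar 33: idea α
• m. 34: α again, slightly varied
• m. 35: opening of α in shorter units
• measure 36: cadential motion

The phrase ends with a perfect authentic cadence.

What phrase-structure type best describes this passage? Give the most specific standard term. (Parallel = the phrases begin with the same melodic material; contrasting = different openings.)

Basic idea (m. 33) + its repetition (m. 34) form the presentation; fragmentation and cadence (measures 35–36) form the continuation — the 4-bar whole is a sentence.

sentence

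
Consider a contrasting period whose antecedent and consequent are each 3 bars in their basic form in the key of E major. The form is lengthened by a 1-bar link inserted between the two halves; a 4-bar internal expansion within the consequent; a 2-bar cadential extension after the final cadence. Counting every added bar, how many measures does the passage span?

13 measures

Basic contrasting period: 3 + 3 = 6 bars.
6 (basic form) + 1 (link) + 4 (internal expansion) + 2 (cadential extension) = 13.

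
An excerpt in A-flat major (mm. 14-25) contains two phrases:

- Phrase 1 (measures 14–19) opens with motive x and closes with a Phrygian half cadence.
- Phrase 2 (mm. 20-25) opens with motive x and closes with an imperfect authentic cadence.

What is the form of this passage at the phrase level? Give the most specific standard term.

parallel period

Phrase 1 ends with a Phrygian half cadence (weaker) and phrase 2 with an imperfect authentic cadence (stronger): antecedent + consequent = a period.
The two phrases open with the same material (x / x), so the period is parallel.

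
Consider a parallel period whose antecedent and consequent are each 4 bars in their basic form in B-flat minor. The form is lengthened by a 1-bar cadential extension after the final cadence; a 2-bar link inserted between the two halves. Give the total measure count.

11 measures

Basic parallel period: 4 + 4 = 8 bars.
8 (basic form) + 1 (cadential extension) + 2 (link) = 11.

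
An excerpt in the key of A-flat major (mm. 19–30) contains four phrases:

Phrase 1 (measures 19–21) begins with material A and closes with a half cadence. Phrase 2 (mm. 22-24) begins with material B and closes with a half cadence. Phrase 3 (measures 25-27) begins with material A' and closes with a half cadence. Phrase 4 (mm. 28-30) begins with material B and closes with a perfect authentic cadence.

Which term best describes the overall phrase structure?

parallel double period

Four phrases in two halves: the first half (mm. 19–24) ends with a half cadence, the second (mm. 25–30) with a perfect authentic cadence — a large antecedent–consequent pair, i.e. a double period.
Phrase 3 begins with the same material as phrase 1, making it parallel.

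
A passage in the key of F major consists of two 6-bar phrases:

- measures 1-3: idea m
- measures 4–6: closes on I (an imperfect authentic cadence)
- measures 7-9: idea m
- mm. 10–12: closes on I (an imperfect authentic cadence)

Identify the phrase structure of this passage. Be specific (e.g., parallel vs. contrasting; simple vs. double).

repeated phrase

Both phrases have the same opening (m) and the same cadence (imperfect authentic cadence): the second is a restatement, not a consequent, so this is a repeated phrase rather than a period.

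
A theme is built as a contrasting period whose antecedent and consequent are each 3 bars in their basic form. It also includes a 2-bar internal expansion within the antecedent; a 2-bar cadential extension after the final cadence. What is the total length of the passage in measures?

10 measures

Basic contrasting period: 3 + 3 = 6 bars.
6 (basic form) + 2 (internal expansion) + 2 (cadential extension) = 10.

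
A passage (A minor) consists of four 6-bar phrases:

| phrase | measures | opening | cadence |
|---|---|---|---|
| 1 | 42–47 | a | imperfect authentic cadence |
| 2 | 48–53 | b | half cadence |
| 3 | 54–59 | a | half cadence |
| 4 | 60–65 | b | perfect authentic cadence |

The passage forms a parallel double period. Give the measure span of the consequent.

measures 54–65

In a double period the first pair of phrases (ending half cadence) is the large antecedent and the second pair (ending perfect authentic cadence) is the large consequent; the consequent is measures 54–65.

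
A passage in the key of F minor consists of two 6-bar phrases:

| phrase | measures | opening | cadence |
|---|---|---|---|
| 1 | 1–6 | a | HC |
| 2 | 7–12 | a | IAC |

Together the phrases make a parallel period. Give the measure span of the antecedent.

measures 1–6

The phrase ending with the weaker cadence (half cadence) is the antecedent; the one ending more conclusively (imperfect authentic cadence) is the consequent. The antecedent is measures 1–6.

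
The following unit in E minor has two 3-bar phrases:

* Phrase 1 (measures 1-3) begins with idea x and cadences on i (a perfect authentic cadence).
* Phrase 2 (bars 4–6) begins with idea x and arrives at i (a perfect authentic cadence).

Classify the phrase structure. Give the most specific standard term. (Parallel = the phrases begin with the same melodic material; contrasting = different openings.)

Both phrases have the same opening (x) and the same cadence (perfect authentic cadence): the second is a restatement, not a consequent, so this is a repeated phrase rather than a period.

repeated phrase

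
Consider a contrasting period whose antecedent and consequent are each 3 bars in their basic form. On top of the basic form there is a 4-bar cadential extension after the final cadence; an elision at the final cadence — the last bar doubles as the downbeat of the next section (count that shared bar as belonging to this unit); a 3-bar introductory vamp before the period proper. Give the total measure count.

Basic contrasting period: 3 + 3 = 6 bars.
6 (basic form) + 4 (cadential extension) + 3 (introduction) = 13.
The elision shares a bar with the next section but does not change this unit's count.

13 measures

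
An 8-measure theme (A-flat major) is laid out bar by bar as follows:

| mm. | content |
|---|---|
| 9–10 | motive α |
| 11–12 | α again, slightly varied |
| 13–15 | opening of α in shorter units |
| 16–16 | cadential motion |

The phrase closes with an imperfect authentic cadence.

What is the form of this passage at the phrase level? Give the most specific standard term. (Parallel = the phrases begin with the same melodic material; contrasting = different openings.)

sentence

Basic idea (mm. 9-10) + its repetition (bars 11-12) form the presentation; fragmentation and cadence (mm. 13–16) form the continuation — the 8-bar whole is a sentence.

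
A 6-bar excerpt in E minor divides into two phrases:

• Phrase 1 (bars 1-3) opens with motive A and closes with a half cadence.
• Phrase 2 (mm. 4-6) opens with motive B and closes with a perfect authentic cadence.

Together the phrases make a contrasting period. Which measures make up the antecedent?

The phrase ending with the weaker cadence (half cadence) is the antecedent; the one ending more conclusively (perfect authentic cadence) is the consequent. The antecedent is measures 1–3.

measures 1–3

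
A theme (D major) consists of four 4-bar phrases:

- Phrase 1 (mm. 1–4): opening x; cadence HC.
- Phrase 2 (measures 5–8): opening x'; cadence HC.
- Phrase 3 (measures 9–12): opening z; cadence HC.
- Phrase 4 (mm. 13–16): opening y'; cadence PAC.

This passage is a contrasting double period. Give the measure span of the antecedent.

In a double period the four phrases pair into a large antecedent (phrases 1–2, ending half cadence) and a large consequent (phrases 3–4, ending perfect authentic cadence). The antecedent spans measures 1–8.

measures 1–8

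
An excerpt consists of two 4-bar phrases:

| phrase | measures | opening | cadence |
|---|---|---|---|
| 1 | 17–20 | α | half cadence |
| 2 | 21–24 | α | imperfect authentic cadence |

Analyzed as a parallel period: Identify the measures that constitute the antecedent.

measures 17–20

The antecedent is the phrase ending with the weaker cadence (half cadence, phrase 1) and the consequent the one ending more conclusively (imperfect authentic cadence, phrase 2); the antecedent is mm. 17–20.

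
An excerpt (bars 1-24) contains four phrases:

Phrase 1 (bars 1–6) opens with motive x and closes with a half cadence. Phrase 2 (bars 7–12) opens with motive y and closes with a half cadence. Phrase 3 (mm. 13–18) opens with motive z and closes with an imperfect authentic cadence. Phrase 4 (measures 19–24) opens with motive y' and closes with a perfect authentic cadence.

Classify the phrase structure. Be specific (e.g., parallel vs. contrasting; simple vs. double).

contrasting double period

Four phrases in two halves: the first half (mm. 1–12) ends with a half cadence, the second (bars 13–24) with a perfect authentic cadence — a large antecedent–consequent pair, i.e. a double period.
Phrase 3 begins with different material from phrase 1, making it contrasting.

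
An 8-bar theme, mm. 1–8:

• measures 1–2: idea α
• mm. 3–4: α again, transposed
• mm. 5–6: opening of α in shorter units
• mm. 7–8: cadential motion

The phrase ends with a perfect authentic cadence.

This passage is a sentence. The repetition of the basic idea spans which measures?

measures 3–4

The presentation of a sentence is the basic idea (bars 1–2) plus its repetition (mm. 3–4); the repetition of the basic idea is therefore mm. 3–4.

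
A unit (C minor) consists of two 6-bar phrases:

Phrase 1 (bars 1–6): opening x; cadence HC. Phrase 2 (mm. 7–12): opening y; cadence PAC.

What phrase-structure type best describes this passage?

Phrase 1 ends with a half cadence (weaker) and phrase 2 with a perfect authentic cadence (stronger): antecedent + consequent = a period.
The two phrases open with different material (x / y), so the period is contrasting.

contrasting period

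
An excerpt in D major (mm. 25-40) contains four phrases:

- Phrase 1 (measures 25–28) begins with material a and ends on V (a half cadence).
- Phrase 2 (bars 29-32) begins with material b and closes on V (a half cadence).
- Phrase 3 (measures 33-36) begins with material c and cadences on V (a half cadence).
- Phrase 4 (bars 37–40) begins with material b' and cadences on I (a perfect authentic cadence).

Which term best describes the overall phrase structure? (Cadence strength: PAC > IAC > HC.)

contrasting double period

Four phrases in two halves: the first half (bars 25-32) ends with a half cadence, the second (mm. 33–40) with a perfect authentic cadence — a large antecedent–consequent pair, i.e. a double period.
Phrase 3 begins with different material from phrase 1, making it contrasting.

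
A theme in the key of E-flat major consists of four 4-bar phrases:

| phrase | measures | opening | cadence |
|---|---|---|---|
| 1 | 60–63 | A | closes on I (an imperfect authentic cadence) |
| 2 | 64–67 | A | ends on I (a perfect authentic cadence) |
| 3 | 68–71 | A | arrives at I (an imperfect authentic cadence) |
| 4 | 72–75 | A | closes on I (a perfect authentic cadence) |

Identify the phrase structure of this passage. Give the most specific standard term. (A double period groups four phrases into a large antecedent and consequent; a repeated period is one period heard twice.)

repeated period

The cadence pattern IAC–PAC–IAC–PAC is weak–strong twice, and phrases 3–4 restate phrases 1–2: a period heard twice, not a double period (which would end weakly at phrase 2).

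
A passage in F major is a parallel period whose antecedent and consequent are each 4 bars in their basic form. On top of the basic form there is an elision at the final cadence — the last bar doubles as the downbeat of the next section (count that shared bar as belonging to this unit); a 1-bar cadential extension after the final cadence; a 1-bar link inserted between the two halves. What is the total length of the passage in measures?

Basic parallel period: 4 + 4 = 8 bars.
8 (basic form) + 1 (cadential extension) + 1 (link) = 10.
The elision shares a bar with the next section but does not change this unit's count.

10 measures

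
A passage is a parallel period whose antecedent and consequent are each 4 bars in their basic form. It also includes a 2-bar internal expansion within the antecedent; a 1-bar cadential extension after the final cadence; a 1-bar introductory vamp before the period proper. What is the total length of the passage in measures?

12 measures

Basic parallel period: 4 + 4 = 8 bars.
8 (basic form) + 2 (internal expansion) + 1 (cadential extension) + 1 (introduction) = 12.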